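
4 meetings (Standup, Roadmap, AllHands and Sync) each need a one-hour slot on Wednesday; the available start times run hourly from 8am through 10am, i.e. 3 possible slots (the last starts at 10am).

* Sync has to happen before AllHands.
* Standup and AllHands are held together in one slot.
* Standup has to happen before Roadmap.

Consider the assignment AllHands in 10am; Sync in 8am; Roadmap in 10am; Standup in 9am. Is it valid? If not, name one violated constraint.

Sync has to happen before AllHands — holds.
Standup has to happen before Roadmap — holds.
Standup and AllHands are held together in one slot — violated.

No. Standup and AllHands are held together in one slot is not satisfied.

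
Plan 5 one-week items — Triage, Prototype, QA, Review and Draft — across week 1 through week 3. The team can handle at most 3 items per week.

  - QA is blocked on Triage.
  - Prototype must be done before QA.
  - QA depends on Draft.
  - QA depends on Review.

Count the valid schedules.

14

Splitting on Triage: it can be week 1 (7), week 2 (7). Listing each branch's schedules as (Prototype, QA, Review, Draft) by week number:
Triage=week 1: (1,3,1,2) (1,3,2,1) (1,3,2,2) (2,3,1,1) (2,3,1,2) (2,3,2,1) (2,3,2,2) — 7.
Triage=week 2: (1,3,1,1) (1,3,1,2) (1,3,2,1) (1,3,2,2) (2,3,1,1) (2,3,1,2) (2,3,2,1) — 7.
Summing: 7 + 7 = 14.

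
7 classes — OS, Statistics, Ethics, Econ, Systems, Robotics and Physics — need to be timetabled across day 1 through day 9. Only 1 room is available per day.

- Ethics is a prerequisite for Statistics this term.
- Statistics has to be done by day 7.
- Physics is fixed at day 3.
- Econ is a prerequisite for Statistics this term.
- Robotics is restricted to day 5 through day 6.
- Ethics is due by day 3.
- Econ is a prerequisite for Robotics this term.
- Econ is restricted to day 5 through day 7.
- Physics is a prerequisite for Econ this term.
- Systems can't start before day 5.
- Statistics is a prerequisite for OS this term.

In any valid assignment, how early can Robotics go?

Robotics is available from day 5; precedence pushes Robotics to at least day 6; Robotics's own window allows nothing later than day 6.
Robotics at day 6 is achievable: OS in day 9; Statistics in day 7; Robotics in day 6; Econ in day 5; Ethics in day 1; Systems in day 8; Physics in day 3.

day 6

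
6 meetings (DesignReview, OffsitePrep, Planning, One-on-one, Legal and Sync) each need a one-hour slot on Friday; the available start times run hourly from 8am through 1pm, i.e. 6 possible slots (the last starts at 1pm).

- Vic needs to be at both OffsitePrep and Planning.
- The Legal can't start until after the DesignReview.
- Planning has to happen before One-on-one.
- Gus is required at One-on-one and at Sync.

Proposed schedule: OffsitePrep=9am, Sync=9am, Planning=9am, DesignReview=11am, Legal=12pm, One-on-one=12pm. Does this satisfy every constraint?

No. Vic needs to be at both OffsitePrep and Planning is not satisfied.

Vic needs to be at both OffsitePrep and Planning — violated.
Gus is required at One-on-one and at Sync — holds.
Planning has to happen before One-on-one — holds.
The Legal can't start until after the DesignReview — holds.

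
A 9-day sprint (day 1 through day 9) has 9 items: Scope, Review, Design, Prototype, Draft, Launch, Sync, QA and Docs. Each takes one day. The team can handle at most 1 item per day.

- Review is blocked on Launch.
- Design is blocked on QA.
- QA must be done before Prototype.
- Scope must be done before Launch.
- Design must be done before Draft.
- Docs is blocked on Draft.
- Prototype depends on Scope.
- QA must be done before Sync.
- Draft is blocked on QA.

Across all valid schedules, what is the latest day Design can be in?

day 7

Precedence pushes Design to at least day 2; downstream work caps Design at day 7.
Design at day 7 is achievable: Review -> day 5, Sync -> day 6, Draft -> day 8, Scope -> day 2, QA -> day 1, Design -> day 7, Launch -> day 4, Prototype -> day 3, Docs -> day 9.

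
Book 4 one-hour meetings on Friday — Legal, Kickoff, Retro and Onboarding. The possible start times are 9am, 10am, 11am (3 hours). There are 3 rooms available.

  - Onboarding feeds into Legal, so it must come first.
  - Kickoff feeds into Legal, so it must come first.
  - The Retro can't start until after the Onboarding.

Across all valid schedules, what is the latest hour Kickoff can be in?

10am

Downstream work caps Kickoff at 10am.
Kickoff at 10am is achievable: Legal -> 11am, Kickoff -> 10am, Retro -> 10am, Onboarding -> 9am.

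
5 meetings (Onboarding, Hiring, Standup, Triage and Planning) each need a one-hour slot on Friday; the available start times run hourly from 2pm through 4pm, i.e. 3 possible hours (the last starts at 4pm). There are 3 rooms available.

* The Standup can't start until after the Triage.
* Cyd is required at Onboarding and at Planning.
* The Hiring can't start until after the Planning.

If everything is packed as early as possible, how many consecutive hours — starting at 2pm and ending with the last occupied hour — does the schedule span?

The precedence chain requires at least 2 distinct hours.
With at most 3 per hour and 5 meetings, at least 2 hours are needed.
2 works (last occupied hour: 3pm): for example Hiring -> 3pm; Planning -> 2pm; Standup -> 3pm; Onboarding -> 3pm; Triage -> 2pm.

2 hours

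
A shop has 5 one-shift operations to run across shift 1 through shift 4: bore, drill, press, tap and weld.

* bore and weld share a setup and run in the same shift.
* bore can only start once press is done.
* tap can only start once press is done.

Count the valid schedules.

Splitting on bore: it can be shift 2 (12), shift 3 (20), shift 4 (24). Listing each branch's schedules as (drill, press, tap, weld) by shift number:
bore=shift 2: (1,1,2,2) (1,1,3,2) (1,1,4,2) (2,1,2,2) (2,1,3,2) (2,1,4,2) (3,1,2,2) (3,1,3,2) (3,1,4,2) (4,1,2,2) (4,1,3,2) (4,1,4,2) — 12.
bore=shift 3: (1,1,2,3) (1,1,3,3) (1,1,4,3) (1,2,3,3) (1,2,4,3) (2,1,2,3) (2,1,3,3) (2,1,4,3) (2,2,3,3) (2,2,4,3) (3,1,2,3) (3,1,3,3) (3,1,4,3) (3,2,3,3) (3,2,4,3) (4,1,2,3) (4,1,3,3) (4,1,4,3) (4,2,3,3) (4,2,4,3) — 20.
bore=shift 4: (1,1,2,4) (1,1,3,4) (1,1,4,4) (1,2,3,4) (1,2,4,4) (1,3,4,4) (2,1,2,4) (2,1,3,4) (2,1,4,4) (2,2,3,4) (2,2,4,4) (2,3,4,4) (3,1,2,4) (3,1,3,4) (3,1,4,4) (3,2,3,4) (3,2,4,4) (3,3,4,4) (4,1,2,4) (4,1,3,4) (4,1,4,4) (4,2,3,4) (4,2,4,4) (4,3,4,4) — 24.
Summing: 12 + 20 + 24 = 56.

56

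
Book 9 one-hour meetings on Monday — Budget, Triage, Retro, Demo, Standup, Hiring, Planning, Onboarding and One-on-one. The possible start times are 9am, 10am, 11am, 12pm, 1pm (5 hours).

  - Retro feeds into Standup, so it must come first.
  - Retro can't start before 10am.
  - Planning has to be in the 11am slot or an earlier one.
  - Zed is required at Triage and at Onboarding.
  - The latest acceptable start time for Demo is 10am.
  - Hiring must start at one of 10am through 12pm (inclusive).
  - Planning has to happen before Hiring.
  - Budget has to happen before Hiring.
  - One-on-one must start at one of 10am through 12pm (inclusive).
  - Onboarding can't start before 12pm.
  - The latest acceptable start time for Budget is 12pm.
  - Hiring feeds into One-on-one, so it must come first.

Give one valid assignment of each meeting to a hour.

Onboarding=12pm; Triage=9am; Retro=10am; One-on-one=11am; Planning=9am; Budget=9am; Hiring=10am; Standup=11am; Demo=9am

Checking: Planning(9am) before Hiring(10am); Budget(9am) before Hiring(10am); Retro(10am) before Standup(11am); Hiring(10am) before One-on-one(11am); Triage(9am) != Onboarding(12pm); Budget=9am in [9am,12pm]; Planning=9am in [9am,11am]; Onboarding=12pm in [12pm,1pm]; Retro=10am in [10am,1pm]; Demo=9am in [9am,10am]; One-on-one=11am in [10am,12pm]; Hiring=10am in [10am,12pm].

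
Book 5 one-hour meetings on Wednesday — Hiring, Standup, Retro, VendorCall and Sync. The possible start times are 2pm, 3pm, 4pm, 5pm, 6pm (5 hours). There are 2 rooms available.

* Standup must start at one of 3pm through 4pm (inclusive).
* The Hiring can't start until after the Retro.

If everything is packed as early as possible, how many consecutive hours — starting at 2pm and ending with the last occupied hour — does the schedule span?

The precedence chain requires at least 2 distinct hours.
With at most 2 per hour and 5 meetings, at least 3 hours are needed.
3 works (last occupied hour: 4pm): for example Sync -> 4pm, Retro -> 2pm, Standup -> 3pm, VendorCall -> 2pm, Hiring -> 3pm.

3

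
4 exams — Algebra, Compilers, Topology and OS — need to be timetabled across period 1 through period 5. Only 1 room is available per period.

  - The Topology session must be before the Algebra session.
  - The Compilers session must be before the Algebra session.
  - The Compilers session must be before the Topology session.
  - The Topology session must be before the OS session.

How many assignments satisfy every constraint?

10

Splitting on Algebra: it can be period 3 (2), period 4 (4), period 5 (4). Listing each branch's schedules as (Compilers, Topology, OS) by period number:
Algebra=period 3: (1,2,4) (1,2,5) — 2.
Algebra=period 4: (1,2,3) (1,2,5) (1,3,5) (2,3,5) — 4.
Algebra=period 5: (1,2,3) (1,2,4) (1,3,4) (2,3,4) — 4.
Summing: 2 + 4 + 4 = 10.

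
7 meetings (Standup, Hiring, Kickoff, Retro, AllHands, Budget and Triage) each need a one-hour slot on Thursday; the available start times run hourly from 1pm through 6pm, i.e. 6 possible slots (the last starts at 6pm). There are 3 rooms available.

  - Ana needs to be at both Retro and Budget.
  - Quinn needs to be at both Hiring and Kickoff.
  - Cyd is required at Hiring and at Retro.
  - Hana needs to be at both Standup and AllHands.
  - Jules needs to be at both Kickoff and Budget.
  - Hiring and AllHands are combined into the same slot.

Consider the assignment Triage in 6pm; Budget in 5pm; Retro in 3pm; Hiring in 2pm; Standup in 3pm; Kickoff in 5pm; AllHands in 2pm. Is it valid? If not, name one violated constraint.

Hiring and AllHands are combined into the same slot — holds.
Quinn needs to be at both Hiring and Kickoff — holds.
Ana needs to be at both Retro and Budget — holds.
Hana needs to be at both Standup and AllHands — holds.
Jules needs to be at both Kickoff and Budget — violated.
Cyd is required at Hiring and at Retro — holds.
There are 3 rooms available — holds.

No. Jules needs to be at both Kickoff and Budget is not satisfied.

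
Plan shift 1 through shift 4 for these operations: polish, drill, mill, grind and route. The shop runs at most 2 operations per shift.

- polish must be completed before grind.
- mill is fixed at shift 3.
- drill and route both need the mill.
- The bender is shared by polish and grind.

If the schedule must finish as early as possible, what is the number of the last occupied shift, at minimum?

The precedence chain requires at least 2 distinct shifts.
With at most 2 per shift and 5 operations, at least 3 shifts are needed.
mill can't be placed before shift 3, so the schedule must run through at least shift 3.
3 works (last occupied shift: shift 3): for example drill in shift 1, route in shift 2, grind in shift 2, polish in shift 1, mill in shift 3.

shift 3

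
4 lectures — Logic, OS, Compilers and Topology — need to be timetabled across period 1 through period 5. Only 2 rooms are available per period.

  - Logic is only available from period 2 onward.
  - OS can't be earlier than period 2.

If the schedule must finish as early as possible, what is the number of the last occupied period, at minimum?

With at most 2 per period and 4 lectures, at least 2 periods are needed.
Logic can't be placed before period 2, so the schedule must run through at least period 2.
2 works (last occupied period: period 2): for example Topology in period 1; OS in period 2; Compilers in period 1; Logic in period 2.

2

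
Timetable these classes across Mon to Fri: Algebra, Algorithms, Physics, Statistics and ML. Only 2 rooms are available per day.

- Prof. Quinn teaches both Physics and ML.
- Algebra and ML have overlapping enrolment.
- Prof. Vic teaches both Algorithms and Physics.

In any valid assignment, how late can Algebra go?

Algebra at Fri is achievable: Algebra=Fri; Statistics=Mon; Physics=Tue; ML=Wed; Algorithms=Mon.

Fri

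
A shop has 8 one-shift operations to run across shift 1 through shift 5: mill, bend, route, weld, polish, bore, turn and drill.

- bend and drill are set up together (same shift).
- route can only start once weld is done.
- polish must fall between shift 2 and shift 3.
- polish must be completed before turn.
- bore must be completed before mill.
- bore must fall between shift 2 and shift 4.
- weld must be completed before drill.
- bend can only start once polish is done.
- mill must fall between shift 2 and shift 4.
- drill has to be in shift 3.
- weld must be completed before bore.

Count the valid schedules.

Splitting on mill: it can be shift 3 (12), shift 4 (33). Listing each branch's schedules as (bend, route, weld, polish, bore, turn, drill) by shift number:
mill=shift 3: (3,2,1,2,2,3,3) (3,2,1,2,2,4,3) (3,2,1,2,2,5,3) (3,3,1,2,2,3,3) (3,3,1,2,2,4,3) (3,3,1,2,2,5,3) (3,4,1,2,2,3,3) (3,4,1,2,2,4,3) (3,4,1,2,2,5,3) (3,5,1,2,2,3,3) (3,5,1,2,2,4,3) (3,5,1,2,2,5,3) — 12.
mill=shift 4: (3,2,1,2,2,3,3) (3,2,1,2,2,4,3) (3,2,1,2,2,5,3) (3,2,1,2,3,3,3) (3,2,1,2,3,4,3) (3,2,1,2,3,5,3) (3,3,1,2,2,3,3) (3,3,1,2,2,4,3) (3,3,1,2,2,5,3) (3,3,1,2,3,3,3) (3,3,1,2,3,4,3) (3,3,1,2,3,5,3) (3,3,2,2,3,3,3) (3,3,2,2,3,4,3) (3,3,2,2,3,5,3) (3,4,1,2,2,3,3) (3,4,1,2,2,4,3) (3,4,1,2,2,5,3) (3,4,1,2,3,3,3) (3,4,1,2,3,4,3) (3,4,1,2,3,5,3) (3,4,2,2,3,3,3) (3,4,2,2,3,4,3) (3,4,2,2,3,5,3) (3,5,1,2,2,3,3) (3,5,1,2,2,4,3) (3,5,1,2,2,5,3) (3,5,1,2,3,3,3) (3,5,1,2,3,4,3) (3,5,1,2,3,5,3) (3,5,2,2,3,3,3) (3,5,2,2,3,4,3) (3,5,2,2,3,5,3) — 33.
Summing: 12 + 33 = 45.

45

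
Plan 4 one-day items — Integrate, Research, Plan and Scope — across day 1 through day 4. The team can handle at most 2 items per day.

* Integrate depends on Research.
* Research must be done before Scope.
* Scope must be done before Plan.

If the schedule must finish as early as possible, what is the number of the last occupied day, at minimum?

day 3

The precedence chain requires at least 3 distinct days.
With at most 2 per day and 4 tasks, at least 2 days are needed.
3 works (last occupied day: day 3): for example Research in day 1; Scope in day 2; Plan in day 3; Integrate in day 2.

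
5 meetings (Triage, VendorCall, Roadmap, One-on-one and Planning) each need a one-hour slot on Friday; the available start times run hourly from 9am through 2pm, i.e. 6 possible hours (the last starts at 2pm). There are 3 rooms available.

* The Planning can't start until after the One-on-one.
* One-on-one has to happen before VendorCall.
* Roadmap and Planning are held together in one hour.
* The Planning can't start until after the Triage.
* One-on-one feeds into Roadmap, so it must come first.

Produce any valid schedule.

One-on-one -> 9am, VendorCall -> 10am, Triage -> 9am, Roadmap -> 10am, Planning -> 10am

Checking: One-on-one(9am) before VendorCall(10am); Triage(9am) before Planning(10am); One-on-one(9am) before Planning(10am); One-on-one(9am) before Roadmap(10am); Roadmap = Planning = 10am; max 3 per hour (cap 3).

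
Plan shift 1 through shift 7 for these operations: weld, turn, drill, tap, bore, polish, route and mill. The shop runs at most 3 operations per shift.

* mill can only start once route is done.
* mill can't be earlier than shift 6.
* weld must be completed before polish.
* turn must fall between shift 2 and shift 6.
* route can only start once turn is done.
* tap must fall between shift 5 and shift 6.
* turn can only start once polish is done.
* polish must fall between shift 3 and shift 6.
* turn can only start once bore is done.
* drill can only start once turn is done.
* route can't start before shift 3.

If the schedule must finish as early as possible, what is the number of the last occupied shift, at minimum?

The precedence chain requires at least 5 distinct shifts.
With at most 3 per shift and 8 operations, at least 3 shifts are needed.
mill can't be placed before shift 6, so the schedule must run through at least shift 6.
6 works (last occupied shift: shift 6): for example route=shift 5; tap=shift 5; bore=shift 1; weld=shift 1; turn=shift 4; polish=shift 3; drill=shift 5; mill=shift 6.

6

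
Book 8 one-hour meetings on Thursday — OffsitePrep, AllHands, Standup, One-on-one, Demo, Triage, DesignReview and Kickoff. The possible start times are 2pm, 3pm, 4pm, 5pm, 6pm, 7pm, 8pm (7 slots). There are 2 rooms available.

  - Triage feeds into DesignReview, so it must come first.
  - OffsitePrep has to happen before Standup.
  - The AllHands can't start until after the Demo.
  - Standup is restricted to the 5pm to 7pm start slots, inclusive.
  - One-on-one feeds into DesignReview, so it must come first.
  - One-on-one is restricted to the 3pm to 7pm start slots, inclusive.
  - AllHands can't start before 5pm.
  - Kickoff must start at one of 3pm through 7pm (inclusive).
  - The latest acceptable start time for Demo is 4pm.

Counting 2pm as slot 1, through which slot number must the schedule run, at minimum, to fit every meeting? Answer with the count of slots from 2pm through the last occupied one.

The precedence chain requires at least 2 distinct slots.
With at most 2 per slot and 8 meetings, at least 4 slots are needed.
AllHands can't be placed before 5pm — that is slot 4 counting from 2pm — so the schedule must run through at least 4 slots.
4 works (last occupied slot: 5pm): for example Standup in 5pm, Triage in 2pm, One-on-one in 3pm, DesignReview in 4pm, Demo in 2pm, OffsitePrep in 4pm, AllHands in 5pm, Kickoff in 3pm.

4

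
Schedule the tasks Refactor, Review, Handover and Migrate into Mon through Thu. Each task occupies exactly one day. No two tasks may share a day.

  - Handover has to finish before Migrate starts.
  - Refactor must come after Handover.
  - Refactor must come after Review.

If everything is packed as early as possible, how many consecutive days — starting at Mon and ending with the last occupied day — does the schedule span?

4

The precedence chain requires at least 2 distinct days.
With at most 1 per day and 4 tasks, at least 4 days are needed.
4 works (last occupied day: Thu): for example Migrate=Thu, Handover=Mon, Review=Tue, Refactor=Wed.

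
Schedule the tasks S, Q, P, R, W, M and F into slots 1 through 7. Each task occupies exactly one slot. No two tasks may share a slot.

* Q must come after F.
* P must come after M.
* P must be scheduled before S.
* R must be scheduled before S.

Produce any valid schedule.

W=7, R=3, M=1, P=2, Q=6, S=4, F=5

Checking: R(3) before S(4); M(1) before P(2); P(2) before S(4); F(5) before Q(6); max 1 per slot (cap 1).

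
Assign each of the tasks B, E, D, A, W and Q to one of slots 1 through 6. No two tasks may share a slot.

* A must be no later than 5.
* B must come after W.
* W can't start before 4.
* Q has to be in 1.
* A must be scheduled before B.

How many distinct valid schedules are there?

Splitting on B: it can be 5 (4), 6 (12). Listing each branch's schedules as (E, D, A, W, Q):
B=5: (2,6,3,4,1) (3,6,2,4,1) (6,2,3,4,1) (6,3,2,4,1) — 4.
B=6: (2,3,4,5,1) (2,3,5,4,1) (2,4,3,5,1) (2,5,3,4,1) (3,2,4,5,1) (3,2,5,4,1) (3,4,2,5,1) (3,5,2,4,1) (4,2,3,5,1) (4,3,2,5,1) (5,2,3,4,1) (5,3,2,4,1) — 12.
Summing: 4 + 12 = 16.

16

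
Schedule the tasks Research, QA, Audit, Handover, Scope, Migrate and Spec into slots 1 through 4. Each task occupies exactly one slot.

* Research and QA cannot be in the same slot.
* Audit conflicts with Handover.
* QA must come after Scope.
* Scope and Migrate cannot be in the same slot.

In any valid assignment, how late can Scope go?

3

Downstream work caps Scope at 3.
Scope at 3 is achievable: Scope=3; QA=4; Handover=2; Audit=1; Research=1; Migrate=1; Spec=1.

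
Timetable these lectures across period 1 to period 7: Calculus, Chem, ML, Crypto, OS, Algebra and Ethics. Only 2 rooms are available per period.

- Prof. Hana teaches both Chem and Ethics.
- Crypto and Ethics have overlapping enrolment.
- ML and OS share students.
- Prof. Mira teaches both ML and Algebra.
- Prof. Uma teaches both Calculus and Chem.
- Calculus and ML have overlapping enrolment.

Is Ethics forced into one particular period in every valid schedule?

Ethics can be period 1 (e.g. Calculus=period 1, Algebra=period 4, ML=period 2, Crypto=period 3, OS=period 3, Ethics=period 1, Chem=period 2) or period 2 (e.g. Calculus -> period 1; ML -> period 2; Ethics -> period 2; Crypto -> period 1; Chem -> period 3; OS -> period 3; Algebra -> period 4).

No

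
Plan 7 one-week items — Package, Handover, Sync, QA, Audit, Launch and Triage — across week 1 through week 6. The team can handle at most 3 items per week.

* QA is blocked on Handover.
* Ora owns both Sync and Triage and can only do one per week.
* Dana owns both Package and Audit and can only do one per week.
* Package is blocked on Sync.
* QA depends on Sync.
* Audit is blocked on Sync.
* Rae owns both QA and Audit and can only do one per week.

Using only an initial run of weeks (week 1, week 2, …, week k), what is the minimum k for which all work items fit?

3 weeks

The precedence chain requires at least 2 distinct weeks.
With at most 3 per week and 7 work items, at least 3 weeks are needed.
3 works (last occupied week: week 3): for example Package in week 2; Launch in week 1; QA in week 2; Sync in week 1; Triage in week 2; Handover in week 1; Audit in week 3.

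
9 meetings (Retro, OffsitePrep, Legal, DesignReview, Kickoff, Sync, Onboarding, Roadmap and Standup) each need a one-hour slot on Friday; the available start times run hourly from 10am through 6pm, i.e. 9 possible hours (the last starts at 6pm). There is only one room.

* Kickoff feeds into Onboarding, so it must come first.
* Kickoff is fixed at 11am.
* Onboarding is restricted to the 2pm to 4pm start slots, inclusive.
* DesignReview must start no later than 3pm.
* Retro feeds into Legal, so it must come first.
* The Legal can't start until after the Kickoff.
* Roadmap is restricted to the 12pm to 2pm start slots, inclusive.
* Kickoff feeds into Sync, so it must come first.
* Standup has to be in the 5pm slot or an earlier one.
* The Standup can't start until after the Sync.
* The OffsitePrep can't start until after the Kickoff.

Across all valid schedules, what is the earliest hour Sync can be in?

Precedence pushes Sync to at least 12pm; downstream work caps Sync at 4pm.
Sync at 12pm is achievable: Roadmap=1pm; DesignReview=10am; Retro=4pm; Legal=5pm; Kickoff=11am; Sync=12pm; Standup=3pm; OffsitePrep=6pm; Onboarding=2pm.

12pm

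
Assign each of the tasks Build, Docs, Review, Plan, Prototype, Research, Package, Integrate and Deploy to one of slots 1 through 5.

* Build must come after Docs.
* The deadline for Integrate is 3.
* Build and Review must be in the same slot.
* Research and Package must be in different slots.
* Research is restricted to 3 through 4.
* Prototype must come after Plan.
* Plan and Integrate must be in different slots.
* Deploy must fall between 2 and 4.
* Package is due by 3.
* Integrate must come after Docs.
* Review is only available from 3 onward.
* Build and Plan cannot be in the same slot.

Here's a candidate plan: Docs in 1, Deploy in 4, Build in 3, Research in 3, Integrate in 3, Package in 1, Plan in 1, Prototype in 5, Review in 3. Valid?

Valid

Plan and Integrate must be in different slots — holds.
Review is only available from 3 onward — holds.
Research and Package must be in different slots — holds.
Build and Plan cannot be in the same slot — holds.
Build and Review must be in the same slot — holds.
The deadline for Integrate is 3 — holds.
Prototype must come after Plan — holds.
Build must come after Docs — holds.
Package is due by 3 — holds.
Deploy must fall between 2 and 4 — holds.
Integrate must come after Docs — holds.
Research is restricted to 3 through 4 — holds.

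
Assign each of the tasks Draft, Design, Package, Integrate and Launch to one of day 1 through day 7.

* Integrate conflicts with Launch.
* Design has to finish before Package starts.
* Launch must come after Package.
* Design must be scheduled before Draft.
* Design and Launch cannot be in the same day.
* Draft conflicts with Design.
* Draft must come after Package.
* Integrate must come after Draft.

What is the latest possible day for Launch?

day 7

Precedence pushes Launch to at least day 3.
Launch at day 7 is achievable: Launch in day 7; Draft in day 3; Package in day 2; Design in day 1; Integrate in day 4.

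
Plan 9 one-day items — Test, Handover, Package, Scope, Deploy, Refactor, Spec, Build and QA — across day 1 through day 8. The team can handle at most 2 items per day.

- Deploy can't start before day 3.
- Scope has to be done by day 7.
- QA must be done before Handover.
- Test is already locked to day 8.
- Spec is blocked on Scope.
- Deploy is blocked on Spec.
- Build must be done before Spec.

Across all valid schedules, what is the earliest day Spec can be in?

day 2

Precedence pushes Spec to at least day 2; downstream work caps Spec at day 7.
Spec at day 2 is achievable: QA=day 2, Spec=day 2, Refactor=day 4, Build=day 1, Deploy=day 3, Scope=day 1, Package=day 4, Test=day 8, Handover=day 3.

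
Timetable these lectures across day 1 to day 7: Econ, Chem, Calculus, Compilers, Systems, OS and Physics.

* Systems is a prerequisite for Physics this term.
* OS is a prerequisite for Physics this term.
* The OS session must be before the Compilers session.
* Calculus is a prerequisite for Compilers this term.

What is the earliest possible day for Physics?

day 2

Precedence pushes Physics to at least day 2.
Physics at day 2 is achievable: Chem=day 1; Physics=day 2; Systems=day 1; OS=day 1; Calculus=day 1; Compilers=day 2; Econ=day 1.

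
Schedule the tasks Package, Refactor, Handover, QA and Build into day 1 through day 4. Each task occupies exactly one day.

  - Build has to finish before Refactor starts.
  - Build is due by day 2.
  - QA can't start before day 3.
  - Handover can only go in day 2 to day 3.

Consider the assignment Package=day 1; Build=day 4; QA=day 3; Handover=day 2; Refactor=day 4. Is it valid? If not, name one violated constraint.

No. Build is due by day 2 is not satisfied.

QA can't start before day 3 — holds.
Build has to finish before Refactor starts — violated.
Handover can only go in day 2 to day 3 — holds.
Build is due by day 2 — violated.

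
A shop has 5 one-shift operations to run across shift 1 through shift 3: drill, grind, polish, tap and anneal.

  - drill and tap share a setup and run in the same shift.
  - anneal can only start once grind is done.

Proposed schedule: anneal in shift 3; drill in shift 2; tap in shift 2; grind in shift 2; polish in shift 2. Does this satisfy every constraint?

Valid

anneal can only start once grind is done — holds.
drill and tap share a setup and run in the same shift — holds.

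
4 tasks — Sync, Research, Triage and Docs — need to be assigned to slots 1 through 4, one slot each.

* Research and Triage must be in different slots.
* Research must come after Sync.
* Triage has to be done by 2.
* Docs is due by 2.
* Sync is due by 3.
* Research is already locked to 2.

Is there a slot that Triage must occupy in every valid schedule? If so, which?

Triage's window is 1–2.
Research is fixed at 2, and Triage can't share a slot with Research.
So Triage must be 1.

1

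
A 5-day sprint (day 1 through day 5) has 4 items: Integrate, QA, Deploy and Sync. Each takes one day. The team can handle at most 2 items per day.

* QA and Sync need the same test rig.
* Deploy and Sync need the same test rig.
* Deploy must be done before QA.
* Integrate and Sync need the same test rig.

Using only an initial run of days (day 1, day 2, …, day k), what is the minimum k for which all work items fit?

3 days

The precedence chain requires at least 2 distinct days.
With at most 2 per day and 4 work items, at least 2 days are needed.
Could 2 days be enough, i.e. nothing placed later than day 2? No: QA must come after Deploy (at day 1 or later) → {day 2}; Deploy must come before QA (at day 2 or earlier) → {day 1}; Sync can't share with Deploy (day 1) → {day 2}; Sync can't share with QA (day 2) → nothing is left.
So 2 days is not enough.
3 works (last occupied day: day 3): for example Deploy in day 1, QA in day 2, Integrate in day 1, Sync in day 3.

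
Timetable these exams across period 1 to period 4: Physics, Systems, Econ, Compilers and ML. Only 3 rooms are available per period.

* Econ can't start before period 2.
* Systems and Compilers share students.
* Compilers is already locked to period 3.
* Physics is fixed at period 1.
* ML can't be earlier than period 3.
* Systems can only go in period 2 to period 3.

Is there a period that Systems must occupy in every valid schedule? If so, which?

Systems's window is period 2–period 3.
Compilers is fixed at period 3, and Systems can't share a period with Compilers.
So Systems must be period 2.

period 2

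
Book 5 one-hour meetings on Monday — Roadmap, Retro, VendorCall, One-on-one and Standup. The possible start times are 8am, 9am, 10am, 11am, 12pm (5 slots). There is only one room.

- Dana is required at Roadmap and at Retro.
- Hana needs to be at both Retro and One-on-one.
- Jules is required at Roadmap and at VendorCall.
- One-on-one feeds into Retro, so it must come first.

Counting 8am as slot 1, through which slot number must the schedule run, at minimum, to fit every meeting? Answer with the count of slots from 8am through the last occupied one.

5 slots

The precedence chain requires at least 2 distinct slots.
With at most 1 per slot and 5 meetings, at least 5 slots are needed.
5 works (last occupied slot: 12pm): for example Roadmap in 10am, One-on-one in 8am, Standup in 12pm, Retro in 9am, VendorCall in 11am.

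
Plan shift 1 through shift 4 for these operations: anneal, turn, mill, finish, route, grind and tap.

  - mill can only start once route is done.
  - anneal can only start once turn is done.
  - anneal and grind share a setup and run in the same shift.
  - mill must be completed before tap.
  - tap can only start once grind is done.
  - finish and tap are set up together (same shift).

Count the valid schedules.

Splitting on anneal: it can be shift 2 (4), shift 3 (6). Listing each branch's schedules as (turn, mill, finish, route, grind, tap) by shift number:
anneal=shift 2: (1,2,3,1,2,3) (1,2,4,1,2,4) (1,3,4,1,2,4) (1,3,4,2,2,4) — 4.
anneal=shift 3: (1,2,4,1,3,4) (1,3,4,1,3,4) (1,3,4,2,3,4) (2,2,4,1,3,4) (2,3,4,1,3,4) (2,3,4,2,3,4) — 6.
Summing: 4 + 6 = 10.

10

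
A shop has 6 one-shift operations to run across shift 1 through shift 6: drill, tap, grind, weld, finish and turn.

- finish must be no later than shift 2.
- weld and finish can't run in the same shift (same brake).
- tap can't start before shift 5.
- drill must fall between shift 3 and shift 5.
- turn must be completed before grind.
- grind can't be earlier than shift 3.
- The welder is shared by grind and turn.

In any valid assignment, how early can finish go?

Finish's own window allows nothing later than shift 2.
finish at shift 1 is achievable: weld=shift 2; tap=shift 5; turn=shift 1; finish=shift 1; grind=shift 3; drill=shift 3.

shift 1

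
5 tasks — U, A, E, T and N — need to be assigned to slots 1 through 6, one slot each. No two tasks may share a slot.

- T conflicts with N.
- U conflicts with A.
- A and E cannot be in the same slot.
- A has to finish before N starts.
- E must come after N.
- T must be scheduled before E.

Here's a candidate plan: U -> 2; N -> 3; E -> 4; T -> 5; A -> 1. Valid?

E must come after N — holds.
T conflicts with N — holds.
A has to finish before N starts — holds.
No two tasks may share a slot — holds.
T must be scheduled before E — violated.
A and E cannot be in the same slot — holds.
U conflicts with A — holds.

No. T must be scheduled before E is not satisfied.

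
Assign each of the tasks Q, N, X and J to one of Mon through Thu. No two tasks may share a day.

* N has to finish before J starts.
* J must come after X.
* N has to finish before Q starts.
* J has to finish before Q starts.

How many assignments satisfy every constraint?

2

Enumerating: X=Tue; N=Mon; Q=Thu; J=Wed | N=Tue; J=Wed; X=Mon; Q=Thu.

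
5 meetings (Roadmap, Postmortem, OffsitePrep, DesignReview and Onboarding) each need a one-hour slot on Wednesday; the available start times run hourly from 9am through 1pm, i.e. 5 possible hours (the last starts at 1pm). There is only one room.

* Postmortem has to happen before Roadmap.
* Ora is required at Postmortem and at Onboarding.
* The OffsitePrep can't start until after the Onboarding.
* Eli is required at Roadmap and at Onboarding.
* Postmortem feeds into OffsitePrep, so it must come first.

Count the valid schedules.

Splitting on Roadmap: it can be 10am (3), 11am (6), 12pm (8), 1pm (8). Listing each branch's schedules as (Postmortem, OffsitePrep, DesignReview, Onboarding):
Roadmap=10am: (9am,12pm,1pm,11am) (9am,1pm,11am,12pm) (9am,1pm,12pm,11am) — 3.
Roadmap=11am: (9am,12pm,1pm,10am) (9am,1pm,10am,12pm) (9am,1pm,12pm,10am) (10am,12pm,1pm,9am) (10am,1pm,9am,12pm) (10am,1pm,12pm,9am) — 6.
Roadmap=12pm: (9am,11am,1pm,10am) (9am,1pm,10am,11am) (9am,1pm,11am,10am) (10am,11am,1pm,9am) (10am,1pm,9am,11am) (10am,1pm,11am,9am) (11am,1pm,9am,10am) (11am,1pm,10am,9am) — 8.
Roadmap=1pm: (9am,11am,12pm,10am) (9am,12pm,10am,11am) (9am,12pm,11am,10am) (10am,11am,12pm,9am) (10am,12pm,9am,11am) (10am,12pm,11am,9am) (11am,12pm,9am,10am) (11am,12pm,10am,9am) — 8.
Summing: 3 + 6 + 8 + 8 = 25.

25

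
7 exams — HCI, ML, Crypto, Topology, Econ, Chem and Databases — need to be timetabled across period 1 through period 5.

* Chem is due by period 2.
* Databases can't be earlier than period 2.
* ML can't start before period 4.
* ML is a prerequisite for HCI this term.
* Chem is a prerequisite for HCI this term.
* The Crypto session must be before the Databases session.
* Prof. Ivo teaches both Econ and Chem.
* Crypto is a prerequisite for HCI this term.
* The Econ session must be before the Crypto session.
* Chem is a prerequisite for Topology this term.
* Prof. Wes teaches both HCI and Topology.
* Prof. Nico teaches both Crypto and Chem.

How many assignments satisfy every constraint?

Splitting on Crypto: it can be period 3 (10), period 4 (10). Listing each branch's schedules as (HCI, ML, Topology, Econ, Chem, Databases) by period number:
Crypto=period 3: (5,4,2,2,1,4) (5,4,2,2,1,5) (5,4,3,1,2,4) (5,4,3,1,2,5) (5,4,3,2,1,4) (5,4,3,2,1,5) (5,4,4,1,2,4) (5,4,4,1,2,5) (5,4,4,2,1,4) (5,4,4,2,1,5) — 10.
Crypto=period 4: (5,4,2,2,1,5) (5,4,2,3,1,5) (5,4,3,1,2,5) (5,4,3,2,1,5) (5,4,3,3,1,5) (5,4,3,3,2,5) (5,4,4,1,2,5) (5,4,4,2,1,5) (5,4,4,3,1,5) (5,4,4,3,2,5) — 10.
Summing: 10 + 10 = 20.

20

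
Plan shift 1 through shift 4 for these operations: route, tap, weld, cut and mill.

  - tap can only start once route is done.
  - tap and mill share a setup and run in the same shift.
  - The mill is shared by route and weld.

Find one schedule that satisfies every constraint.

mill=shift 2; cut=shift 1; tap=shift 2; weld=shift 2; route=shift 1

Checking: route(shift 1) before tap(shift 2); route(shift 1) != weld(shift 2); tap = mill = shift 2.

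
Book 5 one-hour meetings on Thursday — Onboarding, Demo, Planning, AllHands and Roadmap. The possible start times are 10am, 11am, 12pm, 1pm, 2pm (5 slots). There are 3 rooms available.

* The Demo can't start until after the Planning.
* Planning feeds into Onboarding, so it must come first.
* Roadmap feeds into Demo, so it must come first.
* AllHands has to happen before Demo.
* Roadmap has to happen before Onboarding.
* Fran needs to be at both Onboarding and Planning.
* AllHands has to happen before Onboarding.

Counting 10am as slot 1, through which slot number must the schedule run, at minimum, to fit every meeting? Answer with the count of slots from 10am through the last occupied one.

2

The precedence chain requires at least 2 distinct slots.
With at most 3 per slot and 5 meetings, at least 2 slots are needed.
2 works (last occupied slot: 11am): for example Planning in 10am, Onboarding in 11am, AllHands in 10am, Roadmap in 10am, Demo in 11am.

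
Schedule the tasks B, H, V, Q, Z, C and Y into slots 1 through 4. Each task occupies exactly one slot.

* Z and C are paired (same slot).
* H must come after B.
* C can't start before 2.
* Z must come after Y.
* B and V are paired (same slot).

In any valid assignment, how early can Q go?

Q at 1 is achievable: C=2, V=1, B=1, Z=2, Y=1, Q=1, H=2.

1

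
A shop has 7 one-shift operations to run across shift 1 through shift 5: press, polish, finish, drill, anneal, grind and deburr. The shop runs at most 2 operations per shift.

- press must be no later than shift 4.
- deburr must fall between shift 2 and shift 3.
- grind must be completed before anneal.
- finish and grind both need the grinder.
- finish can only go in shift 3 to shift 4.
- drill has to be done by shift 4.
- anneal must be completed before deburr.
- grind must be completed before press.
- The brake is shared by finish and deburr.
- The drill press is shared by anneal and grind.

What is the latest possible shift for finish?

shift 4

Finish is available from shift 3; finish's own window allows nothing later than shift 4.
finish at shift 4 is achievable: press in shift 2; grind in shift 1; deburr in shift 3; polish in shift 3; anneal in shift 2; finish in shift 4; drill in shift 1.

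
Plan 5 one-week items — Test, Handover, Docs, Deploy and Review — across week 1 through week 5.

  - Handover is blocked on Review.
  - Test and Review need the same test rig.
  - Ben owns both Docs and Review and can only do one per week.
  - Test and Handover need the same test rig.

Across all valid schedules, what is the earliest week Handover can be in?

week 2

Precedence pushes Handover to at least week 2.
Handover at week 2 is achievable: Docs -> week 2; Handover -> week 2; Review -> week 1; Deploy -> week 1; Test -> week 3.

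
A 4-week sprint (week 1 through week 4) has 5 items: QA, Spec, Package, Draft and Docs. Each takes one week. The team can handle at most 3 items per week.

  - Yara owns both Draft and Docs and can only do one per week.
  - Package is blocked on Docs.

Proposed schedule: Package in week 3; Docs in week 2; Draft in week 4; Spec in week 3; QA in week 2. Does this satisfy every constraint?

Yes, all constraints hold

Yara owns both Draft and Docs and can only do one per week — holds.
Package is blocked on Docs — holds.
The team can handle at most 3 items per week — holds.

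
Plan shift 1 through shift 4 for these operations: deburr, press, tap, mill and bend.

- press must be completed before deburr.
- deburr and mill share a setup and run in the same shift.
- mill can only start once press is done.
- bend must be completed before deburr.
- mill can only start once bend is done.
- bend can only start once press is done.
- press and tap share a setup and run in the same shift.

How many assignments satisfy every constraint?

Enumerating: bend in shift 2; press in shift 1; mill in shift 3; tap in shift 1; deburr in shift 3 | press -> shift 1; tap -> shift 1; deburr -> shift 4; mill -> shift 4; bend -> shift 2 | deburr -> shift 4, mill -> shift 4, bend -> shift 3, press -> shift 1, tap -> shift 1 | bend in shift 3, deburr in shift 4, press in shift 2, mill in shift 4, tap in shift 2.

4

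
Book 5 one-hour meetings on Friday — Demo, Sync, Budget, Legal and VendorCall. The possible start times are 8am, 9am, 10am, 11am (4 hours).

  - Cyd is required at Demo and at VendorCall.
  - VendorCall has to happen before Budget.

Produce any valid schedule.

VendorCall=8am; Demo=9am; Sync=8am; Legal=8am; Budget=9am

Checking: VendorCall(8am) before Budget(9am); Demo(9am) != VendorCall(8am).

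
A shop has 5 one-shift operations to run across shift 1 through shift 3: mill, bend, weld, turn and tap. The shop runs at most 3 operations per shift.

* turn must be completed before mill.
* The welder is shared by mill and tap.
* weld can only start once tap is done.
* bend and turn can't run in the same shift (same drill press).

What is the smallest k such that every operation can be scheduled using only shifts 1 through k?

2

The precedence chain requires at least 2 distinct shifts.
With at most 3 per shift and 5 operations, at least 2 shifts are needed.
2 works (last occupied shift: shift 2): for example weld in shift 2; mill in shift 2; tap in shift 1; turn in shift 1; bend in shift 2.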